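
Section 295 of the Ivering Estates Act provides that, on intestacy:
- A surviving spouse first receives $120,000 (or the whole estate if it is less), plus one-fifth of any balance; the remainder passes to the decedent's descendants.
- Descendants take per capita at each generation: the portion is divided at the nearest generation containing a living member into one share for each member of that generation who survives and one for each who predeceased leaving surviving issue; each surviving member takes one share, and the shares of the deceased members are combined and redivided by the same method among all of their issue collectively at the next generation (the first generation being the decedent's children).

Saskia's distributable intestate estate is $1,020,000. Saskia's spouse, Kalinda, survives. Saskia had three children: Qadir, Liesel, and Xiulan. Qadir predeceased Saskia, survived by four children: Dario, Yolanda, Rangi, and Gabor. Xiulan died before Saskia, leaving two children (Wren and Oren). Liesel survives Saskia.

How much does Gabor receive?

Gabor receives $80,000.

Kalinda first takes $120,000, leaving a balance of $900,000. Kalinda then takes one-fifth of the balance ($180,000), for a total of $300,000. The remaining $720,000 passes to the descendants.
The descendants' portion ($720,000) is divided at the children's generation into 3 shares of $240,000. Liesel takes $240,000. The 2 shares of the deceased (Qadir and Xiulan) are combined into a pool of $480,000.
That pool ($480,000) is divided at the grandchildren's generation equally among Dario, Yolanda, Rangi, Gabor, Wren, and Oren: $80,000 each.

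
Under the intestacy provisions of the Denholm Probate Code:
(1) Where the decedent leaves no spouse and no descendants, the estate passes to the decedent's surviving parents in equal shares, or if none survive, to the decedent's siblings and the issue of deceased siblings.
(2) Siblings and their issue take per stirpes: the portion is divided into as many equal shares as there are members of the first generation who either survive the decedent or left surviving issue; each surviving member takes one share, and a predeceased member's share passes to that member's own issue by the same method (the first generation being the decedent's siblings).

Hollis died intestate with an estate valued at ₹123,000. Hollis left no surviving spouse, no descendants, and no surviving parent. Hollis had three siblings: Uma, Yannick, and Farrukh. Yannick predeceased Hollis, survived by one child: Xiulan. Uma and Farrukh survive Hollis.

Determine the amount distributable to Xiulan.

The entire ₹123,000 passes to the siblings and their issue.
That amount (₹123,000) is divided into 3 shares of ₹41,000: Uma and Farrukh each take ₹41,000; Yannick's ₹41,000 share passes to Yannick's issue.
Yannick's share (₹41,000) passes entirely to Xiulan.

Xiulan receives ₹41,000.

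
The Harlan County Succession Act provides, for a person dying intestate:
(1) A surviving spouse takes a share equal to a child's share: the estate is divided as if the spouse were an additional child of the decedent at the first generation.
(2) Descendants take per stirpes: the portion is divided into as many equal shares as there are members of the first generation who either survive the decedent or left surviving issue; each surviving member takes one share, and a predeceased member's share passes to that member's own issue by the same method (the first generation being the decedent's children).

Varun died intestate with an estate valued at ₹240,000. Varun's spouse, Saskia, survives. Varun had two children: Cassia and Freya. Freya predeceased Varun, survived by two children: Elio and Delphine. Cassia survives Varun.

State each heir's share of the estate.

The spouse counts as an additional share at the children's level, so there are 3 primary shares of ₹80,000. Saskia takes one such share (₹80,000).
The children's combined portion (₹160,000) is divided into 2 shares of ₹80,000: Cassia takes ₹80,000; Freya's ₹80,000 share passes to Freya's issue.
Freya's share (₹80,000) is divided into 2 shares of ₹40,000: Elio and Delphine each take ₹40,000.

Saskia: ₹80,000; Cassia: ₹80,000; Elio: ₹40,000; Delphine: ₹40,000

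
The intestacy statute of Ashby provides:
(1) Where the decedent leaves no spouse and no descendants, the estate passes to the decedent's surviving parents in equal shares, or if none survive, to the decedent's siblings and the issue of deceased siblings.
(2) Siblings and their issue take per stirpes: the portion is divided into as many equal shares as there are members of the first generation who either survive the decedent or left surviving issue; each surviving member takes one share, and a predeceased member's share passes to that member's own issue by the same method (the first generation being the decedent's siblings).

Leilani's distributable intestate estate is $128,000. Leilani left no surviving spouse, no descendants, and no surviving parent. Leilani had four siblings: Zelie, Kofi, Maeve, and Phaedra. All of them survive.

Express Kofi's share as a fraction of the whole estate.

The entire $128,000 passes to the siblings and their issue.
That amount ($128,000) is divided into 4 shares of $32,000: Zelie, Kofi, Maeve, and Phaedra each take $32,000.

Kofi receives 1/4 of the estate.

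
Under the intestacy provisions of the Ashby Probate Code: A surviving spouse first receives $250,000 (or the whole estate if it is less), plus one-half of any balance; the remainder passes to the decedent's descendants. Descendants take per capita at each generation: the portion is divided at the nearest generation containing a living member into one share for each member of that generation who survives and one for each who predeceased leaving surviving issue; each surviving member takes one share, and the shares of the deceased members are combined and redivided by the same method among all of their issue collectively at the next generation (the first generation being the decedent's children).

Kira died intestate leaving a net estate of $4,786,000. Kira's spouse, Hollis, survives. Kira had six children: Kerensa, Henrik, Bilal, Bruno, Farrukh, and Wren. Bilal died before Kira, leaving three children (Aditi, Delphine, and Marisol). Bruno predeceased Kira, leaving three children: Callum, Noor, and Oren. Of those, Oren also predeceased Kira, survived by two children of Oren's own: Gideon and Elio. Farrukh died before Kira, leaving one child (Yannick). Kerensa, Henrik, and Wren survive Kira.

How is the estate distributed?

Hollis: $2,518,000; Kerensa: $378,000; Henrik: $378,000; Aditi: $162,000; Delphine: $162,000; Marisol: $162,000; Callum: $162,000; Noor: $162,000; Gideon: $81,000; Elio: $81,000; Yannick: $162,000; Wren: $378,000

Hollis first takes $250,000, leaving a balance of $4,536,000. Hollis then takes one-half of the balance ($2,268,000), for a total of $2,518,000. The remaining $2,268,000 passes to the descendants.
The descendants' portion ($2,268,000) is divided at the children's generation into 6 shares of $378,000. Kerensa, Henrik, and Wren each take $378,000. The 3 shares of the deceased (Bilal, Bruno, and Farrukh) are combined into a pool of $1,134,000.
That pool ($1,134,000) is divided at the grandchildren's generation into 7 shares of $162,000. Aditi, Delphine, Marisol, Callum, Noor, and Yannick each take $162,000. The remaining share for the deceased Oren ($162,000) is carried to the next generation.
That pool ($162,000) is divided at the great-grandchildren's generation equally among Gideon and Elio: $81,000 each.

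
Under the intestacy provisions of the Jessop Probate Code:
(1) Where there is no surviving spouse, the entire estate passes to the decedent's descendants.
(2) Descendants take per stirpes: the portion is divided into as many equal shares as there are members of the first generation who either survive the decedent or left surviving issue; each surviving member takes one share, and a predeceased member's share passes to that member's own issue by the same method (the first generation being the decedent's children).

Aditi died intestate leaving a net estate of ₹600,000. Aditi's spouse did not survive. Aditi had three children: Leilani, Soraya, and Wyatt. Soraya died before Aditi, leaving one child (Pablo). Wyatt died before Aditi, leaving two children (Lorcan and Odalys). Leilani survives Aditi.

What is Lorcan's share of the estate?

Lorcan receives ₹100,000.

The entire ₹600,000 passes to the descendants.
That amount (₹600,000) is divided into 3 shares of ₹200,000: Leilani takes ₹200,000; Soraya's ₹200,000 share passes to Soraya's issue; Wyatt's ₹200,000 share passes to Wyatt's issue.
Soraya's share (₹200,000) passes entirely to Pablo.
Wyatt's share (₹200,000) is divided into 2 shares of ₹100,000: Lorcan and Odalys each take ₹100,000.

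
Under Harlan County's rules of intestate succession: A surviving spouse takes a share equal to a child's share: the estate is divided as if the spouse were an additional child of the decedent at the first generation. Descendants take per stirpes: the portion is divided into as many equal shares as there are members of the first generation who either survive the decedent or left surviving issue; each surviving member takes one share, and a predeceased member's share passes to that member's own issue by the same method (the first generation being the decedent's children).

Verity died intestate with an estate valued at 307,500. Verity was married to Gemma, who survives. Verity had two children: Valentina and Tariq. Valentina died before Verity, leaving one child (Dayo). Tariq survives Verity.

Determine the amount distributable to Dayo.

The spouse counts as an additional share at the children's level, so there are 3 primary shares of 102,500. Gemma takes one such share (102,500).
The children's combined portion (205,000) is divided into 2 shares of 102,500: Tariq takes 102,500; Valentina's 102,500 share passes to Valentina's issue.
Valentina's share (102,500) passes entirely to Dayo.

Dayo receives 102,500.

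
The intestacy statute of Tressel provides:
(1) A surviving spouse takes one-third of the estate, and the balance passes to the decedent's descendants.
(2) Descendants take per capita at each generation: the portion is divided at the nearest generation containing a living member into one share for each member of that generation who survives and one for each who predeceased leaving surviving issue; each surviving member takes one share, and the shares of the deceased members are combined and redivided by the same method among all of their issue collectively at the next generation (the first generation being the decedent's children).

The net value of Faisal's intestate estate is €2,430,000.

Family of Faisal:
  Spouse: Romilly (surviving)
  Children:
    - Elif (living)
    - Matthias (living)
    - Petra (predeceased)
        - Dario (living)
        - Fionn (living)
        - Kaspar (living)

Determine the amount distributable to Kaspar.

Romilly takes one-third of €2,430,000 = €810,000. The remaining €1,620,000 passes to the descendants.
The descendants' portion (€1,620,000) is divided at the children's generation into 3 shares of €540,000. Elif and Matthias each take €540,000. The remaining share for the deceased Petra (€540,000) is carried to the next generation.
That pool (€540,000) is divided at the grandchildren's generation equally among Dario, Fionn, and Kaspar: €180,000 each.

Kaspar receives €180,000.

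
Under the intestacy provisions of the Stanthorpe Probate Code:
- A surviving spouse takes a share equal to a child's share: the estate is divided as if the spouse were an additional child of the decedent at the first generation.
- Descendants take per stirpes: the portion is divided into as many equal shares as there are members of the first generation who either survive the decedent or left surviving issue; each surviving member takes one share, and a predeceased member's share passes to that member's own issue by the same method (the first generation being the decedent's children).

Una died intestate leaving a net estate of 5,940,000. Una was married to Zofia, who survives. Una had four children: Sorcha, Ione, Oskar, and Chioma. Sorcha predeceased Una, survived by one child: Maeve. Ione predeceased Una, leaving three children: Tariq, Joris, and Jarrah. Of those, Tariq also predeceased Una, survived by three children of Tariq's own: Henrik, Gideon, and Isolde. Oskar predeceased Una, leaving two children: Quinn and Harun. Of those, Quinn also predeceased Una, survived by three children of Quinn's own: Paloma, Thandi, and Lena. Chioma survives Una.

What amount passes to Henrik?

The spouse counts as an additional share at the children's level, so there are 5 primary shares of 1,188,000. Zofia takes one such share (1,188,000).
The children's combined portion (4,752,000) is divided into 4 shares of 1,188,000: Chioma takes 1,188,000; Sorcha's 1,188,000 share passes to Sorcha's issue; Ione's 1,188,000 share passes to Ione's issue; Oskar's 1,188,000 share passes to Oskar's issue.
Sorcha's share (1,188,000) passes entirely to Maeve.
Ione's share (1,188,000) is divided into 3 shares of 396,000: Joris and Jarrah each take 396,000; Tariq's 396,000 share passes to Tariq's issue.
Tariq's share (396,000) is divided into 3 shares of 132,000: Henrik, Gideon, and Isolde each take 132,000.
Oskar's share (1,188,000) is divided into 2 shares of 594,000: Harun takes 594,000; Quinn's 594,000 share passes to Quinn's issue.
Quinn's share (594,000) is divided into 3 shares of 198,000: Paloma, Thandi, and Lena each take 198,000.

Henrik receives 132,000.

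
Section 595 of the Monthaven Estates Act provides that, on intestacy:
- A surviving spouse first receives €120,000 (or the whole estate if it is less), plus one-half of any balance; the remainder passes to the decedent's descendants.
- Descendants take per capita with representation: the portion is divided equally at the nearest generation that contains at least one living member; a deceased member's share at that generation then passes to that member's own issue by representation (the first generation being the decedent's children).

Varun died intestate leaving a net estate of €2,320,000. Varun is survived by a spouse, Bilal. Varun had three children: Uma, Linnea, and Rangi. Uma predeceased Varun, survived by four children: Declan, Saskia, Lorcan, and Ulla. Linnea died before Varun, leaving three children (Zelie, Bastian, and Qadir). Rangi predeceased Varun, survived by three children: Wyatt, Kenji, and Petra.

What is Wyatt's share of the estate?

Wyatt receives €110,000.

Bilal first takes €120,000, leaving a balance of €2,200,000. Bilal then takes one-half of the balance (€1,100,000), for a total of €1,220,000. The remaining €1,100,000 passes to the descendants.
No child survives, so the initial division is made at the grandchildren's generation.
The descendants' portion (€1,100,000) is divided into 10 shares of €110,000: Declan, Saskia, Lorcan, Ulla, Zelie, Bastian, Qadir, Wyatt, Kenji, and Petra each take €110,000.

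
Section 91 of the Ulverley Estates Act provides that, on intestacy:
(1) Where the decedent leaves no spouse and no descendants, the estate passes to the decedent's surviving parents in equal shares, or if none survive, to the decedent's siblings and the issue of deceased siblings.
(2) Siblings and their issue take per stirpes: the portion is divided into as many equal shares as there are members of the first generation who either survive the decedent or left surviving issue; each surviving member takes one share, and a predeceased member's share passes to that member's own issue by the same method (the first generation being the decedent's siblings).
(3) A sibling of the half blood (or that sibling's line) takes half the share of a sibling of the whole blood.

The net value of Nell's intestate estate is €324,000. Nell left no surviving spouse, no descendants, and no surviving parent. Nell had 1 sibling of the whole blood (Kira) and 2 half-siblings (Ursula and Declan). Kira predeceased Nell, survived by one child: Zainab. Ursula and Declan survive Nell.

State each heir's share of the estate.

The entire €324,000 passes to the siblings and their issue.
Counting each half-blood sibling's line as half a unit, there are 2 units in €324,000, so one unit is €162,000. Whole-blood lines (Kira) take €162,000 each; half-blood lines (Ursula and Declan) take €81,000 each.
Kira's share (€162,000) passes entirely to Zainab.

Ursula: €81,000; Declan: €81,000; Zainab: €162,000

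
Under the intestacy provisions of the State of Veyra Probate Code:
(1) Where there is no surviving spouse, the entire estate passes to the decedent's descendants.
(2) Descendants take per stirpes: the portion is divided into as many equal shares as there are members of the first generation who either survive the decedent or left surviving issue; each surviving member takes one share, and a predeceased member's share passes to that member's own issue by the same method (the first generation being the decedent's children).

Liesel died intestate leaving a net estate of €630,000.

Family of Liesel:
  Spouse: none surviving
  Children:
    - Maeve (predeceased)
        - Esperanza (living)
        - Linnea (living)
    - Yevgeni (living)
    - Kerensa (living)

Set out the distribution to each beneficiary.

Esperanza: €105,000; Linnea: €105,000; Yevgeni: €210,000; Kerensa: €210,000

The entire €630,000 passes to the descendants.
That amount (€630,000) is divided into 3 shares of €210,000: Yevgeni and Kerensa each take €210,000; Maeve's €210,000 share passes to Maeve's issue.
Maeve's share (€210,000) is divided into 2 shares of €105,000: Esperanza and Linnea each take €105,000.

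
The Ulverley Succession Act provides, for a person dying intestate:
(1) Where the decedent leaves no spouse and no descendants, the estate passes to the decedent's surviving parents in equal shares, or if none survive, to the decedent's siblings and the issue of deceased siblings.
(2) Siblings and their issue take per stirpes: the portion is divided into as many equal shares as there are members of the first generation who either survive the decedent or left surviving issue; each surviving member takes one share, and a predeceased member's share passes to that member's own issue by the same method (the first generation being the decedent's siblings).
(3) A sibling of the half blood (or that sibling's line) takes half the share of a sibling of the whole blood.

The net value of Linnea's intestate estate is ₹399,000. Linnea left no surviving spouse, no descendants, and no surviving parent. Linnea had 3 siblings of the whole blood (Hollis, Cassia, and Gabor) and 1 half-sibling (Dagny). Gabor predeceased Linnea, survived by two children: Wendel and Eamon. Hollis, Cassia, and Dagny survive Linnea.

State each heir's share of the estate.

Hollis: ₹114,000; Cassia: ₹114,000; Dagny: ₹57,000; Wendel: ₹57,000; Eamon: ₹57,000

The entire ₹399,000 passes to the siblings and their issue.
Counting each half-blood sibling's line as half a unit, there are 7/2 units in ₹399,000, so one unit is ₹114,000. Whole-blood lines (Hollis, Cassia, and Gabor) take ₹114,000 each; half-blood lines (Dagny) take ₹57,000 each.
Gabor's share (₹114,000) is divided into 2 shares of ₹57,000: Wendel and Eamon each take ₹57,000.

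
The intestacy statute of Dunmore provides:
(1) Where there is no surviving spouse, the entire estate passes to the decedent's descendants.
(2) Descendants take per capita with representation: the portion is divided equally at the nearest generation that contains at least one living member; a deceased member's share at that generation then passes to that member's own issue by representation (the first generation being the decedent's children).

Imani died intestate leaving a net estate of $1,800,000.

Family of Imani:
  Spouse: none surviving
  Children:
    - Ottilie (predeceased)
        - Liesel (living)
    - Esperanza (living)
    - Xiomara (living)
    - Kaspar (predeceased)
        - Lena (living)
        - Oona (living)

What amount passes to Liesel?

Liesel receives $450,000.

The entire $1,800,000 passes to the descendants.
That amount ($1,800,000) is divided into 4 shares of $450,000: Esperanza and Xiomara each take $450,000; Ottilie's $450,000 share passes to Ottilie's issue; Kaspar's $450,000 share passes to Kaspar's issue.
Ottilie's share ($450,000) passes entirely to Liesel.
Kaspar's share ($450,000) is divided into 2 shares of $225,000: Lena and Oona each take $225,000.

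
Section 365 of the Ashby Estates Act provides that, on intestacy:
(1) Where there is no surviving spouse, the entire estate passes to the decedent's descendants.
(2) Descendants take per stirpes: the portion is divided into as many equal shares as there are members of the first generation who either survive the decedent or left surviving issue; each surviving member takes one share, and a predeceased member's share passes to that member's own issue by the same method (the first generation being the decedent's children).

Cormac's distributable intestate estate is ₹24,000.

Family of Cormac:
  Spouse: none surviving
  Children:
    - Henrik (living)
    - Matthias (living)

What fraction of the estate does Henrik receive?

Henrik receives 1/2 of the estate.

The entire ₹24,000 passes to the descendants.
That amount (₹24,000) is divided into 2 shares of ₹12,000: Henrik and Matthias each take ₹12,000.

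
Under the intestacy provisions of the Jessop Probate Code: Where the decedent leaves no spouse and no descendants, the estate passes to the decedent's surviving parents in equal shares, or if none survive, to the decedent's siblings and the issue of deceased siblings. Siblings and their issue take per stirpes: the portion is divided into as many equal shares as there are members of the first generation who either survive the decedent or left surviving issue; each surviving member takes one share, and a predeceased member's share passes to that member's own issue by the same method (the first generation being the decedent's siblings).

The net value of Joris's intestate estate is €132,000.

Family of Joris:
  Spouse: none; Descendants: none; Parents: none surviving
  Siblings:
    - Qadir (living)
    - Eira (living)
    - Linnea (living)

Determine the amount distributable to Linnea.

Linnea receives €44,000.

The entire €132,000 passes to the siblings and their issue.
That amount (€132,000) is divided into 3 shares of €44,000: Qadir, Eira, and Linnea each take €44,000.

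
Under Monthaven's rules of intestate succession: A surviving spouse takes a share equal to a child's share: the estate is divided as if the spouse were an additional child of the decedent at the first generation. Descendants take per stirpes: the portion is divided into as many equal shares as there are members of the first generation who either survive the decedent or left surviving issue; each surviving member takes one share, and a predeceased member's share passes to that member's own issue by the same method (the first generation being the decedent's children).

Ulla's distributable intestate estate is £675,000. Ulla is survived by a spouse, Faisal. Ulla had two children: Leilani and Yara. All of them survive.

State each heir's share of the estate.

The spouse counts as an additional share at the children's level, so there are 3 primary shares of £225,000. Faisal takes one such share (£225,000).
The children's combined portion (£450,000) is divided into 2 shares of £225,000: Leilani and Yara each take £225,000.

Faisal: £225,000; Leilani: £225,000; Yara: £225,000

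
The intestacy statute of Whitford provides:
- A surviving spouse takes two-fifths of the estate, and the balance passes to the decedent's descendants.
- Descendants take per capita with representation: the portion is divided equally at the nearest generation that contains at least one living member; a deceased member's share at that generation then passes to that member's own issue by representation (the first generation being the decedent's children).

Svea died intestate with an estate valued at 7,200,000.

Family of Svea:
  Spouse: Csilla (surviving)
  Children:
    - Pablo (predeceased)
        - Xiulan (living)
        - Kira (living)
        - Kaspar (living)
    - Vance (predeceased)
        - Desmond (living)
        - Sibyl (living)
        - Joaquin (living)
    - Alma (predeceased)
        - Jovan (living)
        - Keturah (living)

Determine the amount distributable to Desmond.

Csilla takes two-fifths of 7,200,000 = 2,880,000. The remaining 4,320,000 passes to the descendants.
No child survives, so the initial division is made at the grandchildren's generation.
The descendants' portion (4,320,000) is divided into 8 shares of 540,000: Xiulan, Kira, Kaspar, Desmond, Sibyl, Joaquin, Jovan, and Keturah each take 540,000.

Desmond receives 540,000.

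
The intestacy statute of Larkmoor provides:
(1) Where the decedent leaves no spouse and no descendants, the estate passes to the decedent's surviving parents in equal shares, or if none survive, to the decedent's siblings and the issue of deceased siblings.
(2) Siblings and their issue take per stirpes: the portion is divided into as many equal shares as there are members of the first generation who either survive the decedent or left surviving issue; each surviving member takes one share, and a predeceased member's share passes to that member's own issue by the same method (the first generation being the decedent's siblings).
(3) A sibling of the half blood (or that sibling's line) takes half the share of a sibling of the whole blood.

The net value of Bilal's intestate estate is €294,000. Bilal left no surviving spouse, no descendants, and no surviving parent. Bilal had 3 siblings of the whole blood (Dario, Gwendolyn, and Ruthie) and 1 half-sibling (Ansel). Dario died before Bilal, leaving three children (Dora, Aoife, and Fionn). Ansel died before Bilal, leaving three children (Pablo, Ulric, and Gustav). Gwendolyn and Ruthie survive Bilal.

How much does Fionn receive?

The entire €294,000 passes to the siblings and their issue.
Counting each half-blood sibling's line as half a unit, there are 7/2 units in €294,000, so one unit is €84,000. Whole-blood lines (Dario, Gwendolyn, and Ruthie) take €84,000 each; half-blood lines (Ansel) take €42,000 each.
Dario's share (€84,000) is divided into 3 shares of €28,000: Dora, Aoife, and Fionn each take €28,000.
Ansel's share (€42,000) is divided into 3 shares of €14,000: Pablo, Ulric, and Gustav each take €14,000.

Fionn receives €28,000.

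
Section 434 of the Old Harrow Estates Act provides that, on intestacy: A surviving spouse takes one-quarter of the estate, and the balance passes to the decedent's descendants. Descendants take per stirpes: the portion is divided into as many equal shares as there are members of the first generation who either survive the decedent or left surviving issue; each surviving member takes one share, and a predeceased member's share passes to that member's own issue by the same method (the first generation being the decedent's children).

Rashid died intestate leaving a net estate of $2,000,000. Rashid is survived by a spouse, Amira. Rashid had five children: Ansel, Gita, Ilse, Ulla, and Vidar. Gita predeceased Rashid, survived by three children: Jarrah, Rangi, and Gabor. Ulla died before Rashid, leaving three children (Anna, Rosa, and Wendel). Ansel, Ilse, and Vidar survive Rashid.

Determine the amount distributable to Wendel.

Wendel receives $100,000.

Amira takes one-quarter of $2,000,000 = $500,000. The remaining $1,500,000 passes to the descendants.
The descendants' portion ($1,500,000) is divided into 5 shares of $300,000: Ansel, Ilse, and Vidar each take $300,000; Gita's $300,000 share passes to Gita's issue; Ulla's $300,000 share passes to Ulla's issue.
Gita's share ($300,000) is divided into 3 shares of $100,000: Jarrah, Rangi, and Gabor each take $100,000.
Ulla's share ($300,000) is divided into 3 shares of $100,000: Anna, Rosa, and Wendel each take $100,000.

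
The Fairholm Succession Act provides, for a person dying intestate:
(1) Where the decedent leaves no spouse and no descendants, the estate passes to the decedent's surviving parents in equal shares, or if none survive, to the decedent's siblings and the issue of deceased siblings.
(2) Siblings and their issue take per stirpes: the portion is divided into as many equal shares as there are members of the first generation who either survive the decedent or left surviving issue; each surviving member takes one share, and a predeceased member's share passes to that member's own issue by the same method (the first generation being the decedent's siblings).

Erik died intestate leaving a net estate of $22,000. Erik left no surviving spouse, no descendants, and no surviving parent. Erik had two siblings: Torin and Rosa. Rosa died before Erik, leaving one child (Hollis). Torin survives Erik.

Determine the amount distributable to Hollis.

Hollis receives $11,000.

The entire $22,000 passes to the siblings and their issue.
That amount ($22,000) is divided into 2 shares of $11,000: Torin takes $11,000; Rosa's $11,000 share passes to Rosa's issue.
Rosa's share ($11,000) passes entirely to Hollis.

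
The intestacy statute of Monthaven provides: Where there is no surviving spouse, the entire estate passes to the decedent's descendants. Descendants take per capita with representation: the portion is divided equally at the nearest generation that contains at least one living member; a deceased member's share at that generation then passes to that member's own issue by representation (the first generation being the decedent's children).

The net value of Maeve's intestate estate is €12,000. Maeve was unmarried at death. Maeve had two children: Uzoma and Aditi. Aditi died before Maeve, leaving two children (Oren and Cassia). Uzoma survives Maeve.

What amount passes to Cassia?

The entire €12,000 passes to the descendants.
That amount (€12,000) is divided into 2 shares of €6,000: Uzoma takes €6,000; Aditi's €6,000 share passes to Aditi's issue.
Aditi's share (€6,000) is divided into 2 shares of €3,000: Oren and Cassia each take €3,000.

Cassia receives €3,000.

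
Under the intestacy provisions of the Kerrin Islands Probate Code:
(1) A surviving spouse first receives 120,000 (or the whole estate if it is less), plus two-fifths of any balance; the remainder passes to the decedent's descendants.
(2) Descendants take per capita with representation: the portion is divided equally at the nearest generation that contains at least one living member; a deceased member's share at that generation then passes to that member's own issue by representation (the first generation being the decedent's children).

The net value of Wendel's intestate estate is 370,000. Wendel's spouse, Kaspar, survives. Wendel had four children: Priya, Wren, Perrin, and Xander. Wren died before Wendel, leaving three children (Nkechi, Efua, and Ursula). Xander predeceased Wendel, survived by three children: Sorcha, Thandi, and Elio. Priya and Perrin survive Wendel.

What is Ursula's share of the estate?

Ursula receives 12,500.

Kaspar first takes 120,000, leaving a balance of 250,000. Kaspar then takes two-fifths of the balance (100,000), for a total of 220,000. The remaining 150,000 passes to the descendants.
The descendants' portion (150,000) is divided into 4 shares of 37,500: Priya and Perrin each take 37,500; Wren's 37,500 share passes to Wren's issue; Xander's 37,500 share passes to Xander's issue.
Wren's share (37,500) is divided into 3 shares of 12,500: Nkechi, Efua, and Ursula each take 12,500.
Xander's share (37,500) is divided into 3 shares of 12,500: Sorcha, Thandi, and Elio each take 12,500.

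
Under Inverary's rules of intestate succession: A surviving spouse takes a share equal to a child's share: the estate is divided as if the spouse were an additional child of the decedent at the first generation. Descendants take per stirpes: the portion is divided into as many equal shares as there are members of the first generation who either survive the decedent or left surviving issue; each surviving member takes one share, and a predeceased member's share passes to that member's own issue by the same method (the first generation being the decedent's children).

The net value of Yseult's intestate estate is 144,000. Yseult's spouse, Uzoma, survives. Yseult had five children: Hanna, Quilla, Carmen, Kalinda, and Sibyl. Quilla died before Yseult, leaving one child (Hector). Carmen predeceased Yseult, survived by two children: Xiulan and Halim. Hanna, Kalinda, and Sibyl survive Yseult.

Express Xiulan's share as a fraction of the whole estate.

Xiulan receives 1/12 of the estate.

The spouse counts as an additional share at the children's level, so there are 6 primary shares of 24,000. Uzoma takes one such share (24,000).
The children's combined portion (120,000) is divided into 5 shares of 24,000: Hanna, Kalinda, and Sibyl each take 24,000; Quilla's 24,000 share passes to Quilla's issue; Carmen's 24,000 share passes to Carmen's issue.
Quilla's share (24,000) passes entirely to Hector.
Carmen's share (24,000) is divided into 2 shares of 12,000: Xiulan and Halim each take 12,000.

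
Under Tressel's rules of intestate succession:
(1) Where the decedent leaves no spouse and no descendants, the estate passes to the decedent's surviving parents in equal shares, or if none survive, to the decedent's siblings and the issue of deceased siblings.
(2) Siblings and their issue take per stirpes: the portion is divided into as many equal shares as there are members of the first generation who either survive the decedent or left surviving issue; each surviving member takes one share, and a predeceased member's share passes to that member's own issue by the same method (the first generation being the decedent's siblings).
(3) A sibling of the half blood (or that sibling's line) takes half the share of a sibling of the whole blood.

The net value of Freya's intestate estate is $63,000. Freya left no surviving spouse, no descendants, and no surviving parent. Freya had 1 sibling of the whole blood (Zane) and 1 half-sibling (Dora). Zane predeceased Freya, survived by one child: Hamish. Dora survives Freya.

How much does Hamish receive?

The entire $63,000 passes to the siblings and their issue.
Counting each half-blood sibling's line as half a unit, there are 3/2 units in $63,000, so one unit is $42,000. Whole-blood lines (Zane) take $42,000 each; half-blood lines (Dora) take $21,000 each.
Zane's share ($42,000) passes entirely to Hamish.

Hamish receives $42,000.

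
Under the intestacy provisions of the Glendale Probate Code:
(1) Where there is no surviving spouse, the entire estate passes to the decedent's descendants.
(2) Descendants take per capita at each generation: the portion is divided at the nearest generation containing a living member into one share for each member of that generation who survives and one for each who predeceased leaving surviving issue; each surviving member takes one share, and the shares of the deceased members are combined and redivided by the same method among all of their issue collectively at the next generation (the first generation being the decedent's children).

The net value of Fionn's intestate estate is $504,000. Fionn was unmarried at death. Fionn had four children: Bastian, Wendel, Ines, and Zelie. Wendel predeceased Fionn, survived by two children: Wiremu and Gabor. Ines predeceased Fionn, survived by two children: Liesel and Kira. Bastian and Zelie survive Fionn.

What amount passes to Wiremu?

Wiremu receives $63,000.

The entire $504,000 passes to the descendants.
That amount ($504,000) is divided at the children's generation into 4 shares of $126,000. Bastian and Zelie each take $126,000. The 2 shares of the deceased (Wendel and Ines) are combined into a pool of $252,000.
That pool ($252,000) is divided at the grandchildren's generation equally among Wiremu, Gabor, Liesel, and Kira: $63,000 each.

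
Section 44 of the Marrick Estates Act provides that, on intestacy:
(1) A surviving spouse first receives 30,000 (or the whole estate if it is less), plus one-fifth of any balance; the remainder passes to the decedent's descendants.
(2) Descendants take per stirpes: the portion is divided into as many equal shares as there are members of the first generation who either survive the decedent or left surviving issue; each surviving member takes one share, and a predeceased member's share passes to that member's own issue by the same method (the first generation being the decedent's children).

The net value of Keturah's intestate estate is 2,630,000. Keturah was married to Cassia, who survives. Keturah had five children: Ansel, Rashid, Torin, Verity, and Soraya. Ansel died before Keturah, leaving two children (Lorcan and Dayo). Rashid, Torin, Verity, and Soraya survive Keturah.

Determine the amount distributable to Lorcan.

Cassia first takes 30,000, leaving a balance of 2,600,000. Cassia then takes one-fifth of the balance (520,000), for a total of 550,000. The remaining 2,080,000 passes to the descendants.
The descendants' portion (2,080,000) is divided into 5 shares of 416,000: Rashid, Torin, Verity, and Soraya each take 416,000; Ansel's 416,000 share passes to Ansel's issue.
Ansel's share (416,000) is divided into 2 shares of 208,000: Lorcan and Dayo each take 208,000.

Lorcan receives 208,000.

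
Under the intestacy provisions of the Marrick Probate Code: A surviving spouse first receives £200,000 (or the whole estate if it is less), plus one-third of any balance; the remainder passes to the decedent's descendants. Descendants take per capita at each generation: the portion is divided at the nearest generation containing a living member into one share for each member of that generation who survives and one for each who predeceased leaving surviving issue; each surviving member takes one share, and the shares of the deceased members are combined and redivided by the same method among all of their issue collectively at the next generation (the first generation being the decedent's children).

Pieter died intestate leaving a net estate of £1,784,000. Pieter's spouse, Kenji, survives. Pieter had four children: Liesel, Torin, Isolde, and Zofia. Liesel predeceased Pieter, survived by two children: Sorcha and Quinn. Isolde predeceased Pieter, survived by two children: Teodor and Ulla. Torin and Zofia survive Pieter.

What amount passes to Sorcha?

Sorcha receives £132,000.

Kenji first takes £200,000, leaving a balance of £1,584,000. Kenji then takes one-third of the balance (£528,000), for a total of £728,000. The remaining £1,056,000 passes to the descendants.
The descendants' portion (£1,056,000) is divided at the children's generation into 4 shares of £264,000. Torin and Zofia each take £264,000. The 2 shares of the deceased (Liesel and Isolde) are combined into a pool of £528,000.
That pool (£528,000) is divided at the grandchildren's generation equally among Sorcha, Quinn, Teodor, and Ulla: £132,000 each.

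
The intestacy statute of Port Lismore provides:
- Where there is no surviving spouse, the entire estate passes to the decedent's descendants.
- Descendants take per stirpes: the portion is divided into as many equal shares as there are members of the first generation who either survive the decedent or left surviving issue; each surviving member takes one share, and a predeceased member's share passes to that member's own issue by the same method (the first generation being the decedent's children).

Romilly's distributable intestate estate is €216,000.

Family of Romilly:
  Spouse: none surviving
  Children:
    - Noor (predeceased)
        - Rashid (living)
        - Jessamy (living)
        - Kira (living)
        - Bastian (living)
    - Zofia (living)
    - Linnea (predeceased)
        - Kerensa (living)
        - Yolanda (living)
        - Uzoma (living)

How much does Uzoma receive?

Uzoma receives €24,000.

The entire €216,000 passes to the descendants.
That amount (€216,000) is divided into 3 shares of €72,000: Zofia takes €72,000; Noor's €72,000 share passes to Noor's issue; Linnea's €72,000 share passes to Linnea's issue.
Noor's share (€72,000) is divided into 4 shares of €18,000: Rashid, Jessamy, Kira, and Bastian each take €18,000.
Linnea's share (€72,000) is divided into 3 shares of €24,000: Kerensa, Yolanda, and Uzoma each take €24,000.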